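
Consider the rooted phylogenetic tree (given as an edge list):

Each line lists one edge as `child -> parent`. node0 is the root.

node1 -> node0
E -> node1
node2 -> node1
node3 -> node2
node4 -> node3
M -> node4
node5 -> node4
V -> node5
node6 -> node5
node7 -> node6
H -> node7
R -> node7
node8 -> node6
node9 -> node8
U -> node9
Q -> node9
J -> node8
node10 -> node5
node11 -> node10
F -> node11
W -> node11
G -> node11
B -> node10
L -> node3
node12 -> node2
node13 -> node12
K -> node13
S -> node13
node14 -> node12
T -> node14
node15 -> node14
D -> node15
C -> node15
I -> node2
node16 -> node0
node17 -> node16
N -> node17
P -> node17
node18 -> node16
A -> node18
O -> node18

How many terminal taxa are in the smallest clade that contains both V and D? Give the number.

18

The MRCA of V and D is the node subtending (((M,(V,((H,R),((U,Q),J)),((F,W,G),B))),L),((K,S),(T,(D,C))),I).
That clade contains 18 terminal taxa: B, C, D, F, G, H, I, J, K, L, M, Q, R, S, T, U, V, W.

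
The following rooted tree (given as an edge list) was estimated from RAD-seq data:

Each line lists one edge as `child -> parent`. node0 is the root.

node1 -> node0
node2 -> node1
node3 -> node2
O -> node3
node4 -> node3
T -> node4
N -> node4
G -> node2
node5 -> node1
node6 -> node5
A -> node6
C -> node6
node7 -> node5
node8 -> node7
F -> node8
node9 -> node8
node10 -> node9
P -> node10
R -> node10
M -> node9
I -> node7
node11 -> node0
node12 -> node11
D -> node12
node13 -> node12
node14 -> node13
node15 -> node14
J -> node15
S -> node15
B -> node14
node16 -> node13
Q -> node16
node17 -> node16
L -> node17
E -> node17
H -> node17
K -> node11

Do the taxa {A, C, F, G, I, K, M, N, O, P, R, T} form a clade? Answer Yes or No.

No

The MRCA of the listed taxa is the root, so the smallest clade containing them is the whole tree.
That clade also contains B, D, E, H, J, L, Q, S, which are not in the proposed group, so the group is not monophyletic.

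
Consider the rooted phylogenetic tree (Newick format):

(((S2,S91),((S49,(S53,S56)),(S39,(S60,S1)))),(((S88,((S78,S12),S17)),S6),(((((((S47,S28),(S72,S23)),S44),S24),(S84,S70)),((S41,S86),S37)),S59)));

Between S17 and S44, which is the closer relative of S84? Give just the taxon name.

S44

The MRCA of S84 and S44 subtends (((((S47,S28),(S72,S23)),S44),S24),(S84,S70)) (8 taxa).
The MRCA of S84 and S17 subtends (((S88,((S78,S12),S17)),S6),(((((((S47,S28),(S72,S23)),S44),S24),(S84,S70)),((S41,S86),S37)),S59)) (17 taxa).
The first is nested inside the second, so S84 shares a more recent common ancestor with S44.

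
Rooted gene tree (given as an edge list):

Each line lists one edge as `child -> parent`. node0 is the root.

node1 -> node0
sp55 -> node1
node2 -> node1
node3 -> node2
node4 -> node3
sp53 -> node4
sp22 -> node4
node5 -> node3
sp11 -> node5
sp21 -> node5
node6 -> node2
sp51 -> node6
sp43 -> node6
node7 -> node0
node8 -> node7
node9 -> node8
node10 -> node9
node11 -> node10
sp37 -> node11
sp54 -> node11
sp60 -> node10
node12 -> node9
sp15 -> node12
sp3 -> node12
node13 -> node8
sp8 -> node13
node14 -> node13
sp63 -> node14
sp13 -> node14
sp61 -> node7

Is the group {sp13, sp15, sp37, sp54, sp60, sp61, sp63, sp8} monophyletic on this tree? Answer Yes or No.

No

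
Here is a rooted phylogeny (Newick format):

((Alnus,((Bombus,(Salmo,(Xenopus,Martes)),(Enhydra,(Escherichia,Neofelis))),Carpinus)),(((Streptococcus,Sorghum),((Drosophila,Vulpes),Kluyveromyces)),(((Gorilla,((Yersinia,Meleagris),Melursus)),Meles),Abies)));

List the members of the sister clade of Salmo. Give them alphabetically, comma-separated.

Martes, Xenopus

Salmo attaches to the tree at the node subtending (Salmo,(Xenopus,Martes)).
The other lineage descending from that same node — the sister group — is (Xenopus,Martes); its 2 tips in alphabetical order are the answer.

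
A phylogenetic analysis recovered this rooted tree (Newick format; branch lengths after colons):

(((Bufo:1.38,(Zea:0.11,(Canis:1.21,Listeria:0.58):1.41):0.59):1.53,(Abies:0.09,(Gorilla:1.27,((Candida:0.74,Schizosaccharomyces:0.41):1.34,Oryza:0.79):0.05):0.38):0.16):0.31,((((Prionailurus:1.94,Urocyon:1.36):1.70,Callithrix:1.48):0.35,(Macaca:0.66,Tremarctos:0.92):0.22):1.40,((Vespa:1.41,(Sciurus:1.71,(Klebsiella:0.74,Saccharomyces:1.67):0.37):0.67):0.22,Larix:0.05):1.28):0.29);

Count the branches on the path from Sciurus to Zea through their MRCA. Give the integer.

The MRCA of Sciurus and Zea is the root of the tree.
From Sciurus up to that node: 5 branches. From Zea up to the same node: 4 branches. Total: 5 + 4 = 9.

9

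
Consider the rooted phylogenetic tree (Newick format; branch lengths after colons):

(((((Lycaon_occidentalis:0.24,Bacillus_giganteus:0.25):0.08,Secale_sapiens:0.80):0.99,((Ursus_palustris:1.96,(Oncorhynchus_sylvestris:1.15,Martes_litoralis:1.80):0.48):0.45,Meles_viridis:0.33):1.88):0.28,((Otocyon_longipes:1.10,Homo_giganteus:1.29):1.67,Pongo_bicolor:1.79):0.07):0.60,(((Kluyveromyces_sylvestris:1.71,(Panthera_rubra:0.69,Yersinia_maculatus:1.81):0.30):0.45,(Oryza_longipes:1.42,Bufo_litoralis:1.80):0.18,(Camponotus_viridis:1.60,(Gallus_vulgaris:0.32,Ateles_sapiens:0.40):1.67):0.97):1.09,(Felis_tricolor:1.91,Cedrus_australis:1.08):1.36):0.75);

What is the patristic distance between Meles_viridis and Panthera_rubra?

6.37

The path runs Meles_viridis → … → MRCA → … → Panthera_rubra; the MRCA is the root of the tree.
Branch lengths along that path: 0.33 + 1.88 + 0.28 + 0.60 + 0.75 + 1.09 + 0.45 + 0.30 + 0.69 = 6.37.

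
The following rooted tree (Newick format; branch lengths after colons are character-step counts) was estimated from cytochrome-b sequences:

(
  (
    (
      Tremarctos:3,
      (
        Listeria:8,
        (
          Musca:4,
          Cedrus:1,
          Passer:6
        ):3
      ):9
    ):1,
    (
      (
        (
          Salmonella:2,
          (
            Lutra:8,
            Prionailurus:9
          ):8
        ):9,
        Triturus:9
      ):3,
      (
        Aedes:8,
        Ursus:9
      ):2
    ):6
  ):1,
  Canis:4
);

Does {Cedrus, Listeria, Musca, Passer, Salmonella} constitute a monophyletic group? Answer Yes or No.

No

The MRCA of the listed taxa subtends ((Tremarctos,(Listeria,(Musca,Cedrus,Passer))),(((Salmonella,(Lutra,Prionailurus)),Triturus),(Aedes,Ursus))).
That clade also contains Aedes, Lutra, Prionailurus, Tremarctos, Triturus, Ursus, which are not in the proposed group, so the group is not monophyletic.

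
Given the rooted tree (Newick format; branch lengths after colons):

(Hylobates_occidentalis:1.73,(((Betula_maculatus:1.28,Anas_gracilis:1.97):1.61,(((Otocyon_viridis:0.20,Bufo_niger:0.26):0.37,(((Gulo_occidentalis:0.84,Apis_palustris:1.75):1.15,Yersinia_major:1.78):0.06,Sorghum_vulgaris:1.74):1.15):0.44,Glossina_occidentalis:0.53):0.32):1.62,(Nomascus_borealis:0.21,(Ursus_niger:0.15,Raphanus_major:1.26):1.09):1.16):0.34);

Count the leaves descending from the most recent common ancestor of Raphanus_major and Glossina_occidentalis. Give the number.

12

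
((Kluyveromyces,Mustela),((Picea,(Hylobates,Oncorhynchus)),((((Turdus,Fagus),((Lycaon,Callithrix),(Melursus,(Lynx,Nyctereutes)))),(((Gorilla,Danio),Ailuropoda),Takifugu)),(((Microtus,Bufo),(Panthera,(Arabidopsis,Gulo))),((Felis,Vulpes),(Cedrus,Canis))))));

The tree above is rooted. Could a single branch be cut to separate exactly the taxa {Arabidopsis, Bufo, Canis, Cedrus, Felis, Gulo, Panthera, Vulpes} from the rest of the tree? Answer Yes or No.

No

The MRCA of the listed taxa subtends (((Microtus,Bufo),(Panthera,(Arabidopsis,Gulo))),((Felis,Vulpes),(Cedrus,Canis))).
That clade also contains Microtus, which is not in the proposed group, so the group is not monophyletic.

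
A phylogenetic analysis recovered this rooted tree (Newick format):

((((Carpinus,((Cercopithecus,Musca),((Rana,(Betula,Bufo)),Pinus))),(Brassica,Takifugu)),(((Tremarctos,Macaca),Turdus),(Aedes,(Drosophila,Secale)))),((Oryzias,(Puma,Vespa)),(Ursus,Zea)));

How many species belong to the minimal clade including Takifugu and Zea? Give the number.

The MRCA of Takifugu and Zea is the root, so the clade is the entire tree.
That clade contains 20 terminal taxa: Aedes, Betula, Brassica, Bufo, Carpinus, Cercopithecus, Drosophila, Macaca, Musca, Oryzias, Pinus, Puma, Rana, Secale, Takifugu, Tremarctos, Turdus, Ursus, Vespa, Zea.

20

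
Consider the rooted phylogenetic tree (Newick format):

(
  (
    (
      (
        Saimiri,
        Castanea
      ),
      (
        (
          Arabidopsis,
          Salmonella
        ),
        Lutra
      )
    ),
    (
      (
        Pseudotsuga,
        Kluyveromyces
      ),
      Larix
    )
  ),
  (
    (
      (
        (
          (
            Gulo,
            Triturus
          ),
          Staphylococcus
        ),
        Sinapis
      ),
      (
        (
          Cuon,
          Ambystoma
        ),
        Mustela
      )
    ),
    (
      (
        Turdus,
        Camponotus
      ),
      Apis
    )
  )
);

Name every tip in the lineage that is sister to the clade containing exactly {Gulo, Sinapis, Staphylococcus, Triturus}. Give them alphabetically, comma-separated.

Ambystoma, Cuon, Mustela

The clade containing exactly {Gulo, Sinapis, Staphylococcus, Triturus} attaches to the tree at the node subtending ((((Gulo,Triturus),Staphylococcus),Sinapis),((Cuon,Ambystoma),Mustela)).
The other lineage descending from that same node — the sister group — is ((Cuon,Ambystoma),Mustela); its 3 tips in alphabetical order are the answer.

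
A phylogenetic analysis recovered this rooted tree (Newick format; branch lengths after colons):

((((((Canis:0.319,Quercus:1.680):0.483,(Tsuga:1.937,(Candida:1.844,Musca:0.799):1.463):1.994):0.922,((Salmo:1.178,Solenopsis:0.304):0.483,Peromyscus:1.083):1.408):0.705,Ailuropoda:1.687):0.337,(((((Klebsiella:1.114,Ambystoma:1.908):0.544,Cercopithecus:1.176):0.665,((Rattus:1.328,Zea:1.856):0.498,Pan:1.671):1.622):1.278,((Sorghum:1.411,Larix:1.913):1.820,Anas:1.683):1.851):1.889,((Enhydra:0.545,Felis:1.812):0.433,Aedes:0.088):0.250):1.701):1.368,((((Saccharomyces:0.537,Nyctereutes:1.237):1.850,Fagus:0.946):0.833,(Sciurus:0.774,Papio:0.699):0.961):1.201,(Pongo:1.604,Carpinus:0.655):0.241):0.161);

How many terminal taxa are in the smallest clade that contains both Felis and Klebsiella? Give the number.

12

The MRCA of Felis and Klebsiella is the node subtending (((((Klebsiella,Ambystoma),Cercopithecus),((Rattus,Zea),Pan)),((Sorghum,Larix),Anas)),((Enhydra,Felis),Aedes)).
That clade contains 12 terminal taxa: Aedes, Ambystoma, Anas, Cercopithecus, Enhydra, Felis, Klebsiella, Larix, Pan, Rattus, Sorghum, Zea.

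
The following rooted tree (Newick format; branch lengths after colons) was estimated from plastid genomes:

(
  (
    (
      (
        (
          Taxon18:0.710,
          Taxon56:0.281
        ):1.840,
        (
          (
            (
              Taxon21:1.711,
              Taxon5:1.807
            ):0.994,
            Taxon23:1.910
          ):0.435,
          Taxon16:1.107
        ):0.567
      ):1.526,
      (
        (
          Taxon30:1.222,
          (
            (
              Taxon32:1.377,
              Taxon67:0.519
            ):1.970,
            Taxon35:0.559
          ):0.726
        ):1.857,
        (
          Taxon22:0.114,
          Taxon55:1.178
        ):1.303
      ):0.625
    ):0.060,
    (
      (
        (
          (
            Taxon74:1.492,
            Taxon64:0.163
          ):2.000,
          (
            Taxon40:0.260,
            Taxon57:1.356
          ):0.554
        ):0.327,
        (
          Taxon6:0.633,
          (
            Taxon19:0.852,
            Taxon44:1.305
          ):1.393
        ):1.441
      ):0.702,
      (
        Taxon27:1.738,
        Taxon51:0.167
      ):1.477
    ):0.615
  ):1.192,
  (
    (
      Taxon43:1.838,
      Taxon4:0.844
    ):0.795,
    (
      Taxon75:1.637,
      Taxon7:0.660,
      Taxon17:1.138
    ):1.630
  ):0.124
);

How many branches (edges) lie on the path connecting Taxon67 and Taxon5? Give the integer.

The MRCA of Taxon67 and Taxon5 is the node subtending (((Taxon18,Taxon56),(((Taxon21,Taxon5),Taxon23),Taxon16)),((Taxon30,((Taxon32,Taxon67),Taxon35)),(Taxon22,Taxon55))).
From Taxon67 up to that node: 5 branches. From Taxon5 up to the same node: 5 branches. Total: 5 + 5 = 10.

10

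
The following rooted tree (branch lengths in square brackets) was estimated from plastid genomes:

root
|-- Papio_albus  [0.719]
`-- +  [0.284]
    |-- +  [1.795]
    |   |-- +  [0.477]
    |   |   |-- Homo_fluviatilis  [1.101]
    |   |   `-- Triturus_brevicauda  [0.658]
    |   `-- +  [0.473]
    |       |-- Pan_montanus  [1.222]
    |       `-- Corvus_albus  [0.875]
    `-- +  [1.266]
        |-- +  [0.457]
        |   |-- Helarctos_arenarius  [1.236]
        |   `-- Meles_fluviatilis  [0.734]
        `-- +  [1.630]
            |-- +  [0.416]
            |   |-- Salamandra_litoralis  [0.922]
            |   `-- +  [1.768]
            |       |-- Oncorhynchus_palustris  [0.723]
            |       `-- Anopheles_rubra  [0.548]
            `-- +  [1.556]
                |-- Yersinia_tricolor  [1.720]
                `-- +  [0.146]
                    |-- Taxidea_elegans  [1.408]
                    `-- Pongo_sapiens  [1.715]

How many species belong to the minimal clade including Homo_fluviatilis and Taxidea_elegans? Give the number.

The MRCA of Homo_fluviatilis and Taxidea_elegans is the node subtending (((Homo_fluviatilis,Triturus_brevicauda),(Pan_montanus,Corvus_albus)),((Helarctos_arenarius,Meles_fluviatilis),((Salamandra_litoralis,(Oncorhynchus_palustris,Anopheles_rubra)),(Yersinia_tricolor,(Taxidea_elegans,Pongo_sapiens))))).
That clade contains 12 terminal taxa: Anopheles_rubra, Corvus_albus, Helarctos_arenarius, Homo_fluviatilis, Meles_fluviatilis, Oncorhynchus_palustris, Pan_montanus, Pongo_sapiens, Salamandra_litoralis, Taxidea_elegans, Triturus_brevicauda, Yersinia_tricolor.

12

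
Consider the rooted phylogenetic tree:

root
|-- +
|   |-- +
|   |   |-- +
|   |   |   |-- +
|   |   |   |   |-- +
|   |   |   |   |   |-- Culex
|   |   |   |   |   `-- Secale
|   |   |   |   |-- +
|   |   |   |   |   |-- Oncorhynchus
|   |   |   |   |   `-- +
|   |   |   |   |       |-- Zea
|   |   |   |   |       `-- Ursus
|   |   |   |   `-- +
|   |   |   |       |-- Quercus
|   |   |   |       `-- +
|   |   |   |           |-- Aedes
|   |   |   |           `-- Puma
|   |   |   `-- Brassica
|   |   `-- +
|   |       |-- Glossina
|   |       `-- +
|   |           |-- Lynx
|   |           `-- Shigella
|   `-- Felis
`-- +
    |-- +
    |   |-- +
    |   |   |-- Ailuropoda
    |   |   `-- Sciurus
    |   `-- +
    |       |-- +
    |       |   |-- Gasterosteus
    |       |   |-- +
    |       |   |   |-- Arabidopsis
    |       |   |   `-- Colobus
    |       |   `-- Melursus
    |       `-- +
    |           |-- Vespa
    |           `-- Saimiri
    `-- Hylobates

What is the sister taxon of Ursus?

Zea

Ursus attaches to the tree at the node subtending (Zea,Ursus).
The other lineage descending from that same node — the sister group — is the single tip Zea.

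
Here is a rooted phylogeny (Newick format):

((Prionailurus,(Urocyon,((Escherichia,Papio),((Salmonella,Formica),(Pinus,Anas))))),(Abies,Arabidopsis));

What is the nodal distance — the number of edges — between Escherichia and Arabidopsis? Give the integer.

7

The MRCA of Escherichia and Arabidopsis is the root of the tree.
From Escherichia up to that node: 5 branches. From Arabidopsis up to the same node: 2 branches. Total: 5 + 2 = 7.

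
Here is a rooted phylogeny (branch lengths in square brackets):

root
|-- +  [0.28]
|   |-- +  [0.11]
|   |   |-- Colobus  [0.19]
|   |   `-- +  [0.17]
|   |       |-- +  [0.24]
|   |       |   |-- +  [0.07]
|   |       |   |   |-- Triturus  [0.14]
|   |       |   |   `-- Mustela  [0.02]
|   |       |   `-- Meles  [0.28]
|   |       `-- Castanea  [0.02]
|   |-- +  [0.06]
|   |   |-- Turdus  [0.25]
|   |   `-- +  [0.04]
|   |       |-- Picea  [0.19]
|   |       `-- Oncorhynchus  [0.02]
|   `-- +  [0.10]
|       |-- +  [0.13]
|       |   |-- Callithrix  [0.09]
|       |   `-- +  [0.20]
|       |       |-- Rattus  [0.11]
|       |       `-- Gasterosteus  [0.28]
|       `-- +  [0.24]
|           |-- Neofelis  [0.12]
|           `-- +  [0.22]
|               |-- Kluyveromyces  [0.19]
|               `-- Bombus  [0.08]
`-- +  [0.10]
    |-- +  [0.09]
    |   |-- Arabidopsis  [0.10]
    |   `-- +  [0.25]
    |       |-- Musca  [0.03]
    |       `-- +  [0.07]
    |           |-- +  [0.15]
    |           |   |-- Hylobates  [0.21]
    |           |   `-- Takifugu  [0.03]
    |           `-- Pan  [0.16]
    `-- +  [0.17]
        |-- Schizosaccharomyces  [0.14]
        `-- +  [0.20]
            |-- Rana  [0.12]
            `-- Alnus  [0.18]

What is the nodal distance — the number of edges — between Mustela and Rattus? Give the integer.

9

The MRCA of Mustela and Rattus is the node subtending ((Colobus,(((Triturus,Mustela),Meles),Castanea)),(Turdus,(Picea,Oncorhynchus)),((Callithrix,(Rattus,Gasterosteus)),(Neofelis,(Kluyveromyces,Bombus)))).
From Mustela up to that node: 5 branches. From Rattus up to the same node: 4 branches. Total: 5 + 4 = 9.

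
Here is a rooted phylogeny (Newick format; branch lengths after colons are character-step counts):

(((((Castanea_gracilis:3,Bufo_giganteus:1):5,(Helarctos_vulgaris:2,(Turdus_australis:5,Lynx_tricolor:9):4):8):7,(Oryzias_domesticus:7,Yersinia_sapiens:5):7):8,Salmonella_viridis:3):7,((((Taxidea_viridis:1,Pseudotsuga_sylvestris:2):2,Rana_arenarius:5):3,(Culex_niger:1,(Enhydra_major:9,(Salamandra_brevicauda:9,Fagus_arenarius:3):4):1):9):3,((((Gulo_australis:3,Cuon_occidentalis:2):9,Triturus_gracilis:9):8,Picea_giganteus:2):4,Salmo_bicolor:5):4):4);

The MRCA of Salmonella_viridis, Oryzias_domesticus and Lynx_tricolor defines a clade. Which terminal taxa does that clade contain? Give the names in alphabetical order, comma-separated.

Bufo_giganteus, Castanea_gracilis, Helarctos_vulgaris, Lynx_tricolor, Oryzias_domesticus, Salmonella_viridis, Turdus_australis, Yersinia_sapiens

Tracing Salmonella_viridis: it sits inside ((((Castanea_gracilis,Bufo_giganteus),(Helarctos_vulgaris,(Turdus_australis,Lynx_tricolor))),(Oryzias_domesticus,Yersinia_sapiens)),Salmonella_viridis).
Tracing Oryzias_domesticus: it sits inside (Oryzias_domesticus,Yersinia_sapiens).
Tracing Lynx_tricolor: it sits inside (Turdus_australis,Lynx_tricolor).
The smallest clade enclosing all 3 is ((((Castanea_gracilis,Bufo_giganteus),(Helarctos_vulgaris,(Turdus_australis,Lynx_tricolor))),(Oryzias_domesticus,Yersinia_sapiens)),Salmonella_viridis); the answer is its 8 terminal taxa in alphabetical order.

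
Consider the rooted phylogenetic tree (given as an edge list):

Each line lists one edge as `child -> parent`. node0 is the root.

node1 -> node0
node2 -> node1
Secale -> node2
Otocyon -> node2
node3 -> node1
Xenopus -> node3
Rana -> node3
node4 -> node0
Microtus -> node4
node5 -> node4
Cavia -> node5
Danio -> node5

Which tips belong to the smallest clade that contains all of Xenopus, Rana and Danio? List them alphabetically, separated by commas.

Tracing Xenopus: it sits inside (Xenopus,Rana).
Tracing Rana: it sits inside (Xenopus,Rana).
Tracing Danio: it sits inside (Cavia,Danio).
The smallest clade enclosing all 3 is the whole tree (their MRCA is the root), so the answer is all 7 tips in alphabetical order.

Cavia, Danio, Microtus, Otocyon, Rana, Secale, Xenopus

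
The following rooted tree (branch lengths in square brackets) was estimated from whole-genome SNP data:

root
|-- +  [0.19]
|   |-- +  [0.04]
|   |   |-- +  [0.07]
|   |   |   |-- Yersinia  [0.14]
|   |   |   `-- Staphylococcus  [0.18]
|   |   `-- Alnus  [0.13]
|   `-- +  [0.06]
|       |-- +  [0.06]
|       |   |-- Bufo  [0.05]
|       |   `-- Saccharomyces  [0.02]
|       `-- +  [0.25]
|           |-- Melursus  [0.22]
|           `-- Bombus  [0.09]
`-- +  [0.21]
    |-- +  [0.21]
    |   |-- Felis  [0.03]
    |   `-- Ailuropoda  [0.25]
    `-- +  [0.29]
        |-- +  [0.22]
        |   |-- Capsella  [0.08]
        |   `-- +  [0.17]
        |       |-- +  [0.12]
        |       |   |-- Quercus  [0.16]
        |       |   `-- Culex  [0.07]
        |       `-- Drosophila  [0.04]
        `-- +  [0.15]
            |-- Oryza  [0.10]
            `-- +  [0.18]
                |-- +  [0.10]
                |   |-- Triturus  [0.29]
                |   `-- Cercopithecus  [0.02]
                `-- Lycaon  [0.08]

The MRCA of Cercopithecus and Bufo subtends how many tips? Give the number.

The MRCA of Cercopithecus and Bufo is the root, so the clade is the entire tree.
That clade contains 17 terminal taxa: Ailuropoda, Alnus, Bombus, Bufo, Capsella, Cercopithecus, Culex, Drosophila, Felis, Lycaon, Melursus, Oryza, Quercus, Saccharomyces, Staphylococcus, Triturus, Yersinia.

17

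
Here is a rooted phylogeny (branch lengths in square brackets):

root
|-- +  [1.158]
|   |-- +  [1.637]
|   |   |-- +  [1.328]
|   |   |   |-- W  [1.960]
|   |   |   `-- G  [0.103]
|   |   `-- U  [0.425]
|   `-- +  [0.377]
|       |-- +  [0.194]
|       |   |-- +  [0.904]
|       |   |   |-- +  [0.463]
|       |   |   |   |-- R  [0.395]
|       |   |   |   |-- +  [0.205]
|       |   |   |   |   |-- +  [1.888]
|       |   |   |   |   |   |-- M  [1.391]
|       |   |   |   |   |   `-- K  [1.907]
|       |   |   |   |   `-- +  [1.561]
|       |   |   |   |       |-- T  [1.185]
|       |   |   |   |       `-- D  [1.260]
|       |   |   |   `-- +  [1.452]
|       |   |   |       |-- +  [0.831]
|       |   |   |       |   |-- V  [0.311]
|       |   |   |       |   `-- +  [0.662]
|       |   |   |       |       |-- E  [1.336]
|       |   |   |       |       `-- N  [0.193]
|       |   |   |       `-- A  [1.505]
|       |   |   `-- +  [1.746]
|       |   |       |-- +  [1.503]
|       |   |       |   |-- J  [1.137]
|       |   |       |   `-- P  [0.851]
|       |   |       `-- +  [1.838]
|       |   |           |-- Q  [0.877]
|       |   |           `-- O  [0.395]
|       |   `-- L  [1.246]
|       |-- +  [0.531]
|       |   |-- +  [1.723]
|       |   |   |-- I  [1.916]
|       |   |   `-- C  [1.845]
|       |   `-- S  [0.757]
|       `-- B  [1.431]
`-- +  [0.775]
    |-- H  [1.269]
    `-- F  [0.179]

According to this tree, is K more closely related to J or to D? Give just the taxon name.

The MRCA of K and D subtends ((M,K),(T,D)) (4 taxa).
The MRCA of K and J subtends ((R,((M,K),(T,D)),((V,(E,N)),A)),((J,P),(Q,O))) (13 taxa).
The first is nested inside the second, so K shares a more recent common ancestor with D.

D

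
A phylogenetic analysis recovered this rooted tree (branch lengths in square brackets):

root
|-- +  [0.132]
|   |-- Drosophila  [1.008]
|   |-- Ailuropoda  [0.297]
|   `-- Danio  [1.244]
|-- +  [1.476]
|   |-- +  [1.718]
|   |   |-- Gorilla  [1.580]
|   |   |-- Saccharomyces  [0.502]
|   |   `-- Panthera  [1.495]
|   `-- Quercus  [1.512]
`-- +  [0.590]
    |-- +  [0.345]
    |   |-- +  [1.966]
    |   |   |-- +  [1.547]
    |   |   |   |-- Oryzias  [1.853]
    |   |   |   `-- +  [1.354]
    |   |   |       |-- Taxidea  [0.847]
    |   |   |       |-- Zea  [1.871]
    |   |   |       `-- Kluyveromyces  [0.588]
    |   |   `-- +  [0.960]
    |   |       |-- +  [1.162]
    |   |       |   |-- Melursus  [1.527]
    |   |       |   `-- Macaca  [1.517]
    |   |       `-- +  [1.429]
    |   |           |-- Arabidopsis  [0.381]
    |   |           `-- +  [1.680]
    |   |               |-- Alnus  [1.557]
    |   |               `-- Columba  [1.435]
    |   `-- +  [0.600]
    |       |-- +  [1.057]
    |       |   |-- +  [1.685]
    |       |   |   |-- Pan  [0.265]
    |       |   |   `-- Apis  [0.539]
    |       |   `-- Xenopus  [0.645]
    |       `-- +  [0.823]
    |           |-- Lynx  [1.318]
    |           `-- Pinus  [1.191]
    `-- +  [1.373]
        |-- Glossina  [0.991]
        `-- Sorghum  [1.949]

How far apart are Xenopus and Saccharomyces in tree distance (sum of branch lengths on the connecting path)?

6.933

The path runs Xenopus → … → MRCA → … → Saccharomyces; the MRCA is the root of the tree.
Branch lengths along that path: 0.645 + 1.057 + 0.600 + 0.345 + 0.590 + 1.476 + 1.718 + 0.502 = 6.933.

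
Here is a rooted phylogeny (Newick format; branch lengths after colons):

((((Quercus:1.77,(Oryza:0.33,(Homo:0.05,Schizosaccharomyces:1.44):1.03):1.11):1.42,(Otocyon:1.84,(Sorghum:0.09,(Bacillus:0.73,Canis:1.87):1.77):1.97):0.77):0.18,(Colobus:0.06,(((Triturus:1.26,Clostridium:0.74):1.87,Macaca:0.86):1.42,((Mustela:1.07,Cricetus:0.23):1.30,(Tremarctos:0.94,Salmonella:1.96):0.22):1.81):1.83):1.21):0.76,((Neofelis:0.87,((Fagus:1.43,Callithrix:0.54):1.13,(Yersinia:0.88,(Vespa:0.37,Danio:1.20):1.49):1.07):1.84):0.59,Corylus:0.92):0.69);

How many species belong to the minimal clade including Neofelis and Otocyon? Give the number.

23

The MRCA of Neofelis and Otocyon is the root, so the clade is the entire tree.
That clade contains 23 terminal taxa: Bacillus, Callithrix, Canis, Clostridium, Colobus, Corylus, Cricetus, Danio, Fagus, Homo, Macaca, Mustela, Neofelis, Oryza, Otocyon, Quercus, Salmonella, Schizosaccharomyces, Sorghum, Tremarctos, Triturus, Vespa, Yersinia.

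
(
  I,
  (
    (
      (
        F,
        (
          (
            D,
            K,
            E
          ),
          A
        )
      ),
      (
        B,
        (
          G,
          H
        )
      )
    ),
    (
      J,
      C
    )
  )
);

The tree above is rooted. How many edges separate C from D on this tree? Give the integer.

7

The MRCA of C and D is the node subtending (((F,((D,K,E),A)),(B,(G,H))),(J,C)).
From C up to that node: 2 branches. From D up to the same node: 5 branches. Total: 2 + 5 = 7.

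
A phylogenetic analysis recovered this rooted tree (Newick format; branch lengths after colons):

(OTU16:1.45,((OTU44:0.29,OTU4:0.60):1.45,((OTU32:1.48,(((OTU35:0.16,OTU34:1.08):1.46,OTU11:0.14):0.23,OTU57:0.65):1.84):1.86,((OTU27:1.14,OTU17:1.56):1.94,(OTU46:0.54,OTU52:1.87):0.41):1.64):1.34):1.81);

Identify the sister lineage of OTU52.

OTU46

OTU52 attaches to the tree at the node subtending (OTU46,OTU52).
The other lineage descending from that same node — the sister group — is the single tip OTU46.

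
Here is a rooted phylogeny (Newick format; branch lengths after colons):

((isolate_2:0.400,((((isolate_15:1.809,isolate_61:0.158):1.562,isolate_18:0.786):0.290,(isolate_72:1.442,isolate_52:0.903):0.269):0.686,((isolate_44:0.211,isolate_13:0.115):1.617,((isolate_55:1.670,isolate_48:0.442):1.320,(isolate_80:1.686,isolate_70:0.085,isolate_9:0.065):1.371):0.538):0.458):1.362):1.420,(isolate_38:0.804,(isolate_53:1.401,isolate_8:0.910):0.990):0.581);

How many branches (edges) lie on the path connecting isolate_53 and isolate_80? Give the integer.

The MRCA of isolate_53 and isolate_80 is the root of the tree.
From isolate_53 up to that node: 3 branches. From isolate_80 up to the same node: 6 branches. Total: 3 + 6 = 9.

9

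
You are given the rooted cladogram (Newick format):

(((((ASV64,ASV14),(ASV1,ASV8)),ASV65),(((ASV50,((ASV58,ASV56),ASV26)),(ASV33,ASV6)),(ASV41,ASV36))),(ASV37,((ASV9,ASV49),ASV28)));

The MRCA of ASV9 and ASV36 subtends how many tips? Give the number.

The MRCA of ASV9 and ASV36 is the root, so the clade is the entire tree.
That clade contains 17 terminal taxa: ASV1, ASV14, ASV26, ASV28, ASV33, ASV36, ASV37, ASV41, ASV49, ASV50, ASV56, ASV58, ASV6, ASV64, ASV65, ASV8, ASV9.

17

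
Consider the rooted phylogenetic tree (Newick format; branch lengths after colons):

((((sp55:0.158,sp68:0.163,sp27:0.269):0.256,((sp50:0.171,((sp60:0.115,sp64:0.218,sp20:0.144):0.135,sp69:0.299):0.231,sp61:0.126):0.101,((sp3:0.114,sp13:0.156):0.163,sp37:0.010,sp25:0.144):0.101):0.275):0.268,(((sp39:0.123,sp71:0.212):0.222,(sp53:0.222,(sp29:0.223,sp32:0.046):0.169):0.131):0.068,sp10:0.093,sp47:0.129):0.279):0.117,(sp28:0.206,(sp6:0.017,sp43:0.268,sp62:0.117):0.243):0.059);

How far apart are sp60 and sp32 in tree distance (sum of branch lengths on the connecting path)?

1.818

The path runs sp60 → … → MRCA → … → sp32; the MRCA is the node subtending (((sp55,sp68,sp27),((sp50,((sp60,sp64,sp20),sp69),sp61),((sp3,sp13),sp37,sp25))),(((sp39,sp71),(sp53,(sp29,sp32))),sp10,sp47)).
Branch lengths along that path: 0.115 + 0.135 + 0.231 + 0.101 + 0.275 + 0.268 + 0.279 + 0.068 + 0.131 + 0.169 + 0.046 = 1.818.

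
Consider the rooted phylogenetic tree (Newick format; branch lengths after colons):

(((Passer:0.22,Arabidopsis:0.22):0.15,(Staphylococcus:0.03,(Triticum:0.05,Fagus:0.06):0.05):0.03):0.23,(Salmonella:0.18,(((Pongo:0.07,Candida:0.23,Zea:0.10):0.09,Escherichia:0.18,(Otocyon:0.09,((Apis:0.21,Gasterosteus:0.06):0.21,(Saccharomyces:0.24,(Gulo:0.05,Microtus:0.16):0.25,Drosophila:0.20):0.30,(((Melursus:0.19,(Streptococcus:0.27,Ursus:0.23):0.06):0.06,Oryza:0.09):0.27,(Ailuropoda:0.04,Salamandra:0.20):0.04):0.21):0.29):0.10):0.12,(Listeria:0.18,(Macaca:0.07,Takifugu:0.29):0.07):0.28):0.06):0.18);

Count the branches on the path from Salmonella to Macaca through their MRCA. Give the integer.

The MRCA of Salmonella and Macaca is the node subtending (Salmonella,(((Pongo,Candida,Zea),Escherichia,(Otocyon,((Apis,Gasterosteus),(Saccharomyces,(Gulo,Microtus),Drosophila),(((Melursus,(Streptococcus,Ursus)),Oryza),(Ailuropoda,Salamandra))))),(Listeria,(Macaca,Takifugu)))).
From Salmonella up to that node: 1 branch. From Macaca up to the same node: 4 branches. Total: 1 + 4 = 5.

5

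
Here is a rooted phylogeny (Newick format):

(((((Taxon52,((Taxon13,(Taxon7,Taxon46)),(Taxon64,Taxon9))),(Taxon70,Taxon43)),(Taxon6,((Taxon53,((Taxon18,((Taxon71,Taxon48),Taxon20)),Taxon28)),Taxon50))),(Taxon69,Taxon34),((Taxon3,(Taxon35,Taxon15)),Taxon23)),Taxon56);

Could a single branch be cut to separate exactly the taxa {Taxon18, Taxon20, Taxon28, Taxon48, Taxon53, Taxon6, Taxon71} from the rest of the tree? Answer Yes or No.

The MRCA of the listed taxa subtends (Taxon6,((Taxon53,((Taxon18,((Taxon71,Taxon48),Taxon20)),Taxon28)),Taxon50)).
That clade also contains Taxon50, which is not in the proposed group, so the group is not monophyletic.

No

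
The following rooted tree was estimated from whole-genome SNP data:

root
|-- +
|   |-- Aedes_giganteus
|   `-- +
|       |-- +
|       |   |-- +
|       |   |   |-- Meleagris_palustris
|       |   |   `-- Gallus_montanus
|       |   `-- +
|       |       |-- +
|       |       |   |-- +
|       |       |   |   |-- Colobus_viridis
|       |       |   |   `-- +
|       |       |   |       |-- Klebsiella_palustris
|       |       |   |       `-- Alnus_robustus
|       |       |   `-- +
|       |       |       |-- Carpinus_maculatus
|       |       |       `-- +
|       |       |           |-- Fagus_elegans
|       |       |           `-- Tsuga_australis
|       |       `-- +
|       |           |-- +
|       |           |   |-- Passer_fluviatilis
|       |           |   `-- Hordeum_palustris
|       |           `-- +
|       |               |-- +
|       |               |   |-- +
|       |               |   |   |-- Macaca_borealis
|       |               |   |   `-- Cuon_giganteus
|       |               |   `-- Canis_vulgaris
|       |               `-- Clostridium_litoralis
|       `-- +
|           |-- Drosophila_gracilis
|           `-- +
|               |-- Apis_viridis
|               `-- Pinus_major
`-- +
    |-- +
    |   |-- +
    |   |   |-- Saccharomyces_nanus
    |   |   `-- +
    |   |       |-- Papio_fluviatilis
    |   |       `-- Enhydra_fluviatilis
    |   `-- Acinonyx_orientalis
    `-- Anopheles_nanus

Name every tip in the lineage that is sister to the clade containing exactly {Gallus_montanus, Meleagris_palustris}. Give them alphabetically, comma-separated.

The clade containing exactly {Gallus_montanus, Meleagris_palustris} attaches to the tree at the node subtending ((Meleagris_palustris,Gallus_montanus),(((Colobus_viridis,(Klebsiella_palustris,Alnus_robustus)),(Carpinus_maculatus,(Fagus_elegans,Tsuga_australis))),((Passer_fluviatilis,Hordeum_palustris),(((Macaca_borealis,Cuon_giganteus),Canis_vulgaris),Clostridium_litoralis)))).
The other lineage descending from that same node — the sister group — is (((Colobus_viridis,(Klebsiella_palustris,Alnus_robustus)),(Carpinus_maculatus,(Fagus_elegans,Tsuga_australis))),((Passer_fluviatilis,Hordeum_palustris),(((Macaca_borealis,Cuon_giganteus),Canis_vulgaris),Clostridium_litoralis))); its 12 tips in alphabetical order are the answer.

Alnus_robustus, Canis_vulgaris, Carpinus_maculatus, Clostridium_litoralis, Colobus_viridis, Cuon_giganteus, Fagus_elegans, Hordeum_palustris, Klebsiella_palustris, Macaca_borealis, Passer_fluviatilis, Tsuga_australis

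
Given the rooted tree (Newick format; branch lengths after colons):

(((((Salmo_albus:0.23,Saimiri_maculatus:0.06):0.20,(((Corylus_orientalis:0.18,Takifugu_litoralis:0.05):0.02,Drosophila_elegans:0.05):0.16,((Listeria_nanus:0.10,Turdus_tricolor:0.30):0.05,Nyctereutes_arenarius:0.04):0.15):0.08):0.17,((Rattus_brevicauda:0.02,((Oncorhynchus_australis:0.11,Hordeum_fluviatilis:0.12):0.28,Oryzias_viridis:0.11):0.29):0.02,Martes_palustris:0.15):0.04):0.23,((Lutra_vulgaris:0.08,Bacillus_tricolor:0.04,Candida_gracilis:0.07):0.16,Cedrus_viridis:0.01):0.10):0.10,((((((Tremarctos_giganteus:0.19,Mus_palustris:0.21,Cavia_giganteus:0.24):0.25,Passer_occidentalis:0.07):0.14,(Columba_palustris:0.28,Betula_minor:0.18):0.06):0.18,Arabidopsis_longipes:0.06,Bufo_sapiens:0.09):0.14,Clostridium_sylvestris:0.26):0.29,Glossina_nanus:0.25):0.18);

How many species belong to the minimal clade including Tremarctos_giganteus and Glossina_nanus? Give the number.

The MRCA of Tremarctos_giganteus and Glossina_nanus is the node subtending ((((((Tremarctos_giganteus,Mus_palustris,Cavia_giganteus),Passer_occidentalis),(Columba_palustris,Betula_minor)),Arabidopsis_longipes,Bufo_sapiens),Clostridium_sylvestris),Glossina_nanus).
That clade contains 10 terminal taxa: Arabidopsis_longipes, Betula_minor, Bufo_sapiens, Cavia_giganteus, Clostridium_sylvestris, Columba_palustris, Glossina_nanus, Mus_palustris, Passer_occidentalis, Tremarctos_giganteus.

10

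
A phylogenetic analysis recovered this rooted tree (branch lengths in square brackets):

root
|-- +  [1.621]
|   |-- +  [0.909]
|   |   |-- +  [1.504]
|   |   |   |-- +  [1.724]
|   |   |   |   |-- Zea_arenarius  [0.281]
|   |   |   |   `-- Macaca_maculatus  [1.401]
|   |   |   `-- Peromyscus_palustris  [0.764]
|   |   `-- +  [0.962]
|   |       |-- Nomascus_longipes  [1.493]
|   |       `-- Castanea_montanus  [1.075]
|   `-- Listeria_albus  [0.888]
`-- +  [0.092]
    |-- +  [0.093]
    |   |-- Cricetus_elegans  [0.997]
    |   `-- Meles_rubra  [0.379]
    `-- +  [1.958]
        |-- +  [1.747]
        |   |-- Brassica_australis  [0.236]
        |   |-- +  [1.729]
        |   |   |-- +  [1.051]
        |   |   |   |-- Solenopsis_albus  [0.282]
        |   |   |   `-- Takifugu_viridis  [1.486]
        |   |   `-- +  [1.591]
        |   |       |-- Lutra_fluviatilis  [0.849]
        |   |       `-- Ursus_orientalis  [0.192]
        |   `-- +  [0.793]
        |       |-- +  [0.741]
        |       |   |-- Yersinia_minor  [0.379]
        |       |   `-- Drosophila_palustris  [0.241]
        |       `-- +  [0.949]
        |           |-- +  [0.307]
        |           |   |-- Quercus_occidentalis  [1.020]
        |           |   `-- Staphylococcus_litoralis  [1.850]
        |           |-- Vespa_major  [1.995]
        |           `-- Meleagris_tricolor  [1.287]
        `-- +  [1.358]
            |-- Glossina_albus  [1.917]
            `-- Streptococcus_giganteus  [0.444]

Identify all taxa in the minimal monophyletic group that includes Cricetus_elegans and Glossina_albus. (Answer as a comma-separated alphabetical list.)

Brassica_australis, Cricetus_elegans, Drosophila_palustris, Glossina_albus, Lutra_fluviatilis, Meleagris_tricolor, Meles_rubra, Quercus_occidentalis, Solenopsis_albus, Staphylococcus_litoralis, Streptococcus_giganteus, Takifugu_viridis, Ursus_orientalis, Vespa_major, Yersinia_minor

Tracing Cricetus_elegans: it sits inside (Cricetus_elegans,Meles_rubra).
Tracing Glossina_albus: it sits inside (Glossina_albus,Streptococcus_giganteus).
The smallest clade enclosing both is ((Cricetus_elegans,Meles_rubra),((Brassica_australis,((Solenopsis_albus,Takifugu_viridis),(Lutra_fluviatilis,Ursus_orientalis)),((Yersinia_minor,Drosophila_palustris),((Quercus_occidentalis,Staphylococcus_litoralis),Vespa_major,Meleagris_tricolor))),(Glossina_albus,Streptococcus_giganteus))); the answer is its 15 terminal taxa in alphabetical order.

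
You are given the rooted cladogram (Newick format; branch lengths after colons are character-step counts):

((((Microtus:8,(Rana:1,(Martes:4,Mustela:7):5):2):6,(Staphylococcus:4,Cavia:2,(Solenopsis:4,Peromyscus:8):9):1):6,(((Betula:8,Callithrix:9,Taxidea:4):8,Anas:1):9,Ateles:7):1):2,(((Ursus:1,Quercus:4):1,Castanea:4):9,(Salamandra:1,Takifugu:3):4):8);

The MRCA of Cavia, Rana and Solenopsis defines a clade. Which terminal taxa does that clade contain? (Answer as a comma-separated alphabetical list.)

Tracing Cavia: it sits inside (Staphylococcus,Cavia,(Solenopsis,Peromyscus)).
Tracing Rana: it sits inside (Rana,(Martes,Mustela)).
Tracing Solenopsis: it sits inside (Solenopsis,Peromyscus).
The smallest clade enclosing all 3 is ((Microtus,(Rana,(Martes,Mustela))),(Staphylococcus,Cavia,(Solenopsis,Peromyscus))); the answer is its 8 terminal taxa in alphabetical order.

Cavia, Martes, Microtus, Mustela, Peromyscus, Rana, Solenopsis, Staphylococcus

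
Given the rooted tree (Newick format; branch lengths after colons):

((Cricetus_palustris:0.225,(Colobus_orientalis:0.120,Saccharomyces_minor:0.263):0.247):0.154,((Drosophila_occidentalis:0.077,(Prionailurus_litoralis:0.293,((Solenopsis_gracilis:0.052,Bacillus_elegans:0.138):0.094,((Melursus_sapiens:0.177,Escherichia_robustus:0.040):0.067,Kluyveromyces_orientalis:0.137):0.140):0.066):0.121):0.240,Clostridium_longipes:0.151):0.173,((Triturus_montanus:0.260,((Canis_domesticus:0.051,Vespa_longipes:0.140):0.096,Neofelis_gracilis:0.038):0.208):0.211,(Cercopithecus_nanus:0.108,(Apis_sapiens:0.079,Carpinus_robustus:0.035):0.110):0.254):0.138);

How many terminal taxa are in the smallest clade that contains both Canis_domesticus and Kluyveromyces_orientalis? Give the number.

18

The MRCA of Canis_domesticus and Kluyveromyces_orientalis is the root, so the clade is the entire tree.
That clade contains 18 terminal taxa: Apis_sapiens, Bacillus_elegans, Canis_domesticus, Carpinus_robustus, Cercopithecus_nanus, Clostridium_longipes, Colobus_orientalis, Cricetus_palustris, Drosophila_occidentalis, Escherichia_robustus, Kluyveromyces_orientalis, Melursus_sapiens, Neofelis_gracilis, Prionailurus_litoralis, Saccharomyces_minor, Solenopsis_gracilis, Triturus_montanus, Vespa_longipes.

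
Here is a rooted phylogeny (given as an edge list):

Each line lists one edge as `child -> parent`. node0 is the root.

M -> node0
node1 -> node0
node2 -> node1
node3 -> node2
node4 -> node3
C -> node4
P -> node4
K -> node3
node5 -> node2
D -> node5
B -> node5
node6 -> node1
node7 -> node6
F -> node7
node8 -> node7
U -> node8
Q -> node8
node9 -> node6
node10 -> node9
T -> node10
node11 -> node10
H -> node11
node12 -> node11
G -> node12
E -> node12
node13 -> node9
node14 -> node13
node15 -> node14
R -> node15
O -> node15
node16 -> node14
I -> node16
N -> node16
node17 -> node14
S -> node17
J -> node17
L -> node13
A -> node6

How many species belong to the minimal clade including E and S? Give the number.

11

The MRCA of E and S is the node subtending ((T,(H,(G,E))),(((R,O),(I,N),(S,J)),L)).
That clade contains 11 terminal taxa: E, G, H, I, J, L, N, O, R, S, T.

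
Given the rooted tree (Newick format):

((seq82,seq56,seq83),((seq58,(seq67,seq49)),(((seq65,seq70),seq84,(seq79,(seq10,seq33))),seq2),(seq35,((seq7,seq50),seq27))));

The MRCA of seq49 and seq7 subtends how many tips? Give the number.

The MRCA of seq49 and seq7 is the node subtending ((seq58,(seq67,seq49)),(((seq65,seq70),seq84,(seq79,(seq10,seq33))),seq2),(seq35,((seq7,seq50),seq27))).
That clade contains 14 terminal taxa: seq10, seq2, seq27, seq33, seq35, seq49, seq50, seq58, seq65, seq67, seq7, seq70, seq79, seq84.

14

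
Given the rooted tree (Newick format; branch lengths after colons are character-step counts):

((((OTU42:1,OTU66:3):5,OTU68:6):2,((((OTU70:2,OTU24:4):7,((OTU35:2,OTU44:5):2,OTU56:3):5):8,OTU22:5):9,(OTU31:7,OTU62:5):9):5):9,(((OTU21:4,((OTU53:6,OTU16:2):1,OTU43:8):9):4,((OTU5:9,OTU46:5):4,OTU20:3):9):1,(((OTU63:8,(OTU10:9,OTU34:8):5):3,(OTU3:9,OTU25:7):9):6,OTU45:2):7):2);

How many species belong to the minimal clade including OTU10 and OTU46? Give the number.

The MRCA of OTU10 and OTU46 is the node subtending (((OTU21,((OTU53,OTU16),OTU43)),((OTU5,OTU46),OTU20)),(((OTU63,(OTU10,OTU34)),(OTU3,OTU25)),OTU45)).
That clade contains 13 terminal taxa: OTU10, OTU16, OTU20, OTU21, OTU25, OTU3, OTU34, OTU43, OTU45, OTU46, OTU5, OTU53, OTU63.

13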